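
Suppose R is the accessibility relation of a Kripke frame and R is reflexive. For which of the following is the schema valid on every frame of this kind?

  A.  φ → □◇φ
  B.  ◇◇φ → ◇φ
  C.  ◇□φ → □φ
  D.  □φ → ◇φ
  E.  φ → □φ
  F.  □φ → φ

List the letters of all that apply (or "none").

D, F

A reflexive relation is serial.
(A) axiom B: valid iff R is symmetric. Such an R need not be symmetric — not valid.
(B) ◇◇φ → ◇φ is the dual of axiom 4, which corresponds to transitivity. Such an R need not be transitive — not valid.
(C) the dual of axiom 5: valid iff R is euclidean. Such an R need not be euclidean — not valid.
(D) □φ → ◇φ is axiom D, which corresponds to seriality. Every such R is serial — valid.
(E) φ → □φ is valid only on frames where every R-edge is a self-loop. Such an R need not be a subset of the identity — not valid.
(F) □φ → φ (axiom T) characterises the reflexive frames. Every such R is reflexive — valid.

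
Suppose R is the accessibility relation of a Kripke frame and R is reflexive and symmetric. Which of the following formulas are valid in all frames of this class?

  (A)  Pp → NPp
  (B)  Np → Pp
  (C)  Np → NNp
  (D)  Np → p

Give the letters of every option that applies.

Reflexive relations are serial.
(A) axiom 5: valid iff R is euclidean. Such an R need not be euclidean — not valid.
(B) axiom D: valid iff R is serial. Every such R is serial — valid.
(C) Np → NNp is axiom 4, which corresponds to transitivity. Such an R need not be transitive — not valid.
(D) Np → p is axiom T; it is valid on a frame exactly when R is reflexive. Every such R is reflexive, so valid.

B, D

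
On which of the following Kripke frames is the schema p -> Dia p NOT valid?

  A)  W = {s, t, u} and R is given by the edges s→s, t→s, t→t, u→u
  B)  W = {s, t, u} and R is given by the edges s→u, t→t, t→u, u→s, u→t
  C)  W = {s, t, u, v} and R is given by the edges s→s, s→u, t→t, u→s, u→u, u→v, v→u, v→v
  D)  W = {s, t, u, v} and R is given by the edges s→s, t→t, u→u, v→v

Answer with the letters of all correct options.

B

The schema p -> Dia p is the dual of axiom T; it is valid on a frame iff R is reflexive.
(A) R is reflexive (each world relates to itself), so the schema is valid here.
(B) R is not reflexive (not s R s), so the schema fails here.
(C) R is reflexive (each world relates to itself), so the schema is valid here.
(D) R is reflexive (each world relates to itself), so the schema is valid here.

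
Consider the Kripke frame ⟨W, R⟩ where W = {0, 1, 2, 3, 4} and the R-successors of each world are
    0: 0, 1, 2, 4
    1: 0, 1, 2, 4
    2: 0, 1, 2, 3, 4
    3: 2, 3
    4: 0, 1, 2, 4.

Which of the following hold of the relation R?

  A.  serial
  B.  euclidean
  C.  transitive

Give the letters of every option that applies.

A

(A) serial: every world has an R-successor.
(B) not euclidean: 2 R 0 and 2 R 3 but not 0 R 3.
(C) not transitive: 0 R 2 and 2 R 3 but not 0 R 3.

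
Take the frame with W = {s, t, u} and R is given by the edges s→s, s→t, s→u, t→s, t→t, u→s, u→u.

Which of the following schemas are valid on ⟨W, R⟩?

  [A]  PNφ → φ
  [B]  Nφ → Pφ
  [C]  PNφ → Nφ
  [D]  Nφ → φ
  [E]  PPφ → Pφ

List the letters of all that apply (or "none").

A, B, D

R is reflexive: each world relates to itself.
R is symmetric: every R-edge is matched by its reverse.
R is not transitive: t R s and s R u but not t R u.
R is not euclidean: s R t and s R u but not t R u.
R is serial: every world has an R-successor.
(A) PNφ → φ is the dual of axiom B, which corresponds to symmetry. R is symmetric — valid.
(B) Nφ → Pφ (axiom D) characterises the serial frames. R is serial — valid.
(C) PNφ → Nφ is the dual of axiom 5, which corresponds to the euclidean property. R is not euclidean — not valid.
(D) Nφ → φ is axiom T, which corresponds to reflexivity. R is reflexive — valid.
(E) PPφ → Pφ (the dual of axiom 4) characterises the transitive frames. R is not transitive — not valid.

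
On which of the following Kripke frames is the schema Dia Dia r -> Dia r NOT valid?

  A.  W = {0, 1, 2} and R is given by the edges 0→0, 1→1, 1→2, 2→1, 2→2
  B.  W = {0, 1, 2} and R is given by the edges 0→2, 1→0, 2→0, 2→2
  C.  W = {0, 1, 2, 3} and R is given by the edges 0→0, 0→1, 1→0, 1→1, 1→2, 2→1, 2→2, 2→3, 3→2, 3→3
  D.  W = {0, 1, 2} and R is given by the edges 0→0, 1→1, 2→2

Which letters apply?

B, C

The schema Dia Dia r -> Dia r is the dual of axiom 4; it is valid on a frame iff R is transitive.
(A) R is transitive (R is closed under composition), so the schema is valid here.
(B) R is not transitive (0 R 2 and 2 R 0 but not 0 R 0), so the schema fails here.
(C) R is not transitive (0 R 1 and 1 R 2 but not 0 R 2), so the schema fails here.
(D) R is transitive (R is closed under composition), so the schema is valid here.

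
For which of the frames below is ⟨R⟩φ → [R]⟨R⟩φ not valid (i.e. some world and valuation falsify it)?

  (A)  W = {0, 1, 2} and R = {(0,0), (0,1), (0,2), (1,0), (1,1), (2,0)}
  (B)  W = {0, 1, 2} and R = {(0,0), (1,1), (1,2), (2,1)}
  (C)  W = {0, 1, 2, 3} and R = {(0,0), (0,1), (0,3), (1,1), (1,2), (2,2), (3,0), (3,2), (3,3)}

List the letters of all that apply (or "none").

A, B, C

The schema ⟨R⟩φ → [R]⟨R⟩φ is axiom 5; it is valid on a frame iff R is euclidean.
(A) R is not euclidean (0 R 1 and 0 R 2 but not 1 R 2), so the schema fails here.
(B) R is not euclidean (1 R 2 and 1 R 2 but not 2 R 2), so the schema fails here.
(C) R is not euclidean (0 R 1 and 0 R 0 but not 1 R 0), so the schema fails here.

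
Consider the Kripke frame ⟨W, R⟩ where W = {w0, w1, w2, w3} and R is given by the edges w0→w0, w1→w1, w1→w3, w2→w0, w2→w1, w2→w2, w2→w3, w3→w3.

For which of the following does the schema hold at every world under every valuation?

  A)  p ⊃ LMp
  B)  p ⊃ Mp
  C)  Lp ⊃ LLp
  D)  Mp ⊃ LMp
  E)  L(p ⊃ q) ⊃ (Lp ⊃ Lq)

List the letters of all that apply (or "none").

R is reflexive: each world relates to itself.
R is not symmetric: w1 R w3 but not w3 R w1.
R is transitive: R is closed under composition.
R is not euclidean: w1 R w3 and w1 R w1 but not w3 R w1.
(A) axiom B: valid iff R is symmetric. R is not symmetric — not valid.
(B) p ⊃ Mp is the dual of axiom T, which corresponds to reflexivity. R is reflexive — valid.
(C) axiom 4: valid iff R is transitive. R is transitive — valid.
(D) Mp ⊃ LMp is axiom 5, which corresponds to the euclidean property. R is not euclidean — not valid.
(E) L(p ⊃ q) ⊃ (Lp ⊃ Lq) is axiom K, valid on every Kripke frame — valid.

B, C, E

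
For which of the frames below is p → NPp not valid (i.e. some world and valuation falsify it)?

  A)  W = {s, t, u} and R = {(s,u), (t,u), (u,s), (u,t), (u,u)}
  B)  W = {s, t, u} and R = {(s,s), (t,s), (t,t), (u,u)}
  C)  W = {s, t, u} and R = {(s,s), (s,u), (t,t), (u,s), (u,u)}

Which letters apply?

B

The schema p → NPp is axiom B; it is valid on a frame iff R is symmetric.
(A) R is symmetric (every R-edge is matched by its reverse), so the schema is valid here.
(B) R is not symmetric (t R s but not s R t), so the schema fails here.
(C) R is symmetric (every R-edge is matched by its reverse), so the schema is valid here.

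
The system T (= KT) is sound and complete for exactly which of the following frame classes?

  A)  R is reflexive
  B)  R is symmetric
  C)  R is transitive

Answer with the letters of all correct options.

(A) T (= KT) is sound and complete for exactly this class.
(B) this class determines KB, not T (= KT).
(C) this class determines K4, not T (= KT).

A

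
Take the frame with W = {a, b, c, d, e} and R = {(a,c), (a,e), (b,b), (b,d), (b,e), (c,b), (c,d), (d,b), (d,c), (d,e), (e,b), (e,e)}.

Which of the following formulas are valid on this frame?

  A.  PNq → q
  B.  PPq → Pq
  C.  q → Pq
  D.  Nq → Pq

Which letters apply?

D

R is not reflexive: not a R a.
R is not symmetric: a R c but not c R a.
R is not transitive: a R c and c R b but not a R b.
R is serial: every world has an R-successor.
(A) PNq → q (the dual of axiom B) characterises the symmetric frames. R is not symmetric — not valid.
(B) PPq → Pq (the dual of axiom 4) characterises the transitive frames. R is not transitive — not valid.
(C) q → Pq is the dual of axiom T, which corresponds to reflexivity. R is not reflexive — not valid.
(D) axiom D: valid iff R is serial. R is serial — valid.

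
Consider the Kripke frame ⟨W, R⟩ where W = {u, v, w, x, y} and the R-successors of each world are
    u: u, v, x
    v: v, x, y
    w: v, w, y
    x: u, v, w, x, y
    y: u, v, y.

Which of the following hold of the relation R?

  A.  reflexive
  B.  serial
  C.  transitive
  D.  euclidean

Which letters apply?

(A) reflexive: each world relates to itself.
(B) serial: every world has an R-successor.
(C) not transitive: u R v and v R y but not u R y.
(D) not euclidean: u R v and u R u but not v R u.

A, B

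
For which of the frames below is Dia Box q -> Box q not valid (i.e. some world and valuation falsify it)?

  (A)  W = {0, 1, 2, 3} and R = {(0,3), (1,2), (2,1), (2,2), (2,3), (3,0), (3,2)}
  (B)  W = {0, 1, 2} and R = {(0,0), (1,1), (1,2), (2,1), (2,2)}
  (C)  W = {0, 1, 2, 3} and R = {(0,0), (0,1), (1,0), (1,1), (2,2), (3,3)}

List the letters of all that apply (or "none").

The schema Dia Box q -> Box q is the dual of axiom 5; it is valid on a frame iff R is euclidean.
(A) R is not euclidean (2 R 1 and 2 R 3 but not 1 R 3), so the schema fails here.
(B) R is euclidean (any two R-successors of the same world are R-related), so the schema is valid here.
(C) R is euclidean (any two R-successors of the same world are R-related), so the schema is valid here.

A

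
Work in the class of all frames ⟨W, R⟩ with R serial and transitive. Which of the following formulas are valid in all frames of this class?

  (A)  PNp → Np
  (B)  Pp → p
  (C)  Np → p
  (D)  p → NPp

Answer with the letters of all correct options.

(A) PNp → Np (the dual of axiom 5) characterises the euclidean frames. Such an R need not be euclidean — not valid.
(B) Pp → p is the converse of T; it holds exactly when R ⊆ identity. Such an R need not be a subset of the identity — not valid.
(C) Np → p (axiom T) characterises the reflexive frames. Such an R need not be reflexive — not valid.
(D) axiom B: valid iff R is symmetric. Such an R need not be symmetric — not valid.

none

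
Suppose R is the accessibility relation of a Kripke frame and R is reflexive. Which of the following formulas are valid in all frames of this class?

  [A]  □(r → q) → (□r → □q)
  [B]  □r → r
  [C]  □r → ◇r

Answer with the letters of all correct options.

A, B, C

A reflexive relation is serial.
(A) □(r → q) → (□r → □q) is axiom K, valid on every Kripke frame — valid.
(B) □r → r is axiom T; it is valid on a frame exactly when R is reflexive. Every such R is reflexive, so valid.
(C) axiom D: valid iff R is serial. Every such R is serial — valid.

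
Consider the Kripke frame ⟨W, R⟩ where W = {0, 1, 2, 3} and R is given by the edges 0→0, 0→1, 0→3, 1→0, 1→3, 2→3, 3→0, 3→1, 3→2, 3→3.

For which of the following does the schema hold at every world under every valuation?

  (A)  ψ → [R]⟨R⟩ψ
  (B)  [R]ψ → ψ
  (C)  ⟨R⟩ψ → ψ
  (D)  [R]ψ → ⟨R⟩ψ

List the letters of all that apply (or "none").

A, D

R is not reflexive: not 1 R 1.
R is symmetric: every R-edge is matched by its reverse.
R is serial: every world has an R-successor.
R is not a subset of the identity: 0 R 1 with 0 ≠ 1.
(A) ψ → [R]⟨R⟩ψ (axiom B) characterises the symmetric frames. R is symmetric — valid.
(B) [R]ψ → ψ (axiom T) characterises the reflexive frames. R is not reflexive — not valid.
(C) ⟨R⟩ψ → ψ is valid only on frames where every R-edge is a self-loop. Here R ⊄ identity — not valid.
(D) [R]ψ → ⟨R⟩ψ (axiom D) characterises the serial frames. R is serial — valid.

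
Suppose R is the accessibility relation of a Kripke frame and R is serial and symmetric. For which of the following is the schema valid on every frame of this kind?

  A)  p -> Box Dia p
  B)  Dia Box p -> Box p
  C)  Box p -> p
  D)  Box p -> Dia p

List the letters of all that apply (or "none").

A, D

(A) axiom B: valid iff R is symmetric. Every such R is symmetric — valid.
(B) Dia Box p -> Box p (the dual of axiom 5) characterises the euclidean frames. Such an R need not be euclidean — not valid.
(C) Box p -> p is axiom T; it is valid on a frame exactly when R is reflexive. Such an R need not be reflexive, so not valid.
(D) axiom D: valid iff R is serial. Every such R is serial — valid.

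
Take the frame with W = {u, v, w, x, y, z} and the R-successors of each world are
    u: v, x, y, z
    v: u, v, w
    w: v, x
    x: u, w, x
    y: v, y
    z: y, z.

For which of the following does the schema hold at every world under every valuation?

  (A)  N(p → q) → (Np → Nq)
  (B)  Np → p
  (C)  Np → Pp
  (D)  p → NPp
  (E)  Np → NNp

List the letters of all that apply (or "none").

A, C

R is not reflexive: not u R u.
R is not symmetric: u R y but not y R u.
R is not transitive: u R v and v R u but not u R u.
R is serial: every world has an R-successor.
(A) N(p → q) → (Np → Nq) is the K axiom; it holds on all frames — valid.
(B) axiom T: valid iff R is reflexive. R is not reflexive — not valid.
(C) Np → Pp (axiom D) characterises the serial frames. R is serial — valid.
(D) p → NPp (axiom B) characterises the symmetric frames. R is not symmetric — not valid.
(E) Np → NNp is axiom 4, which corresponds to transitivity. R is not transitive — not valid.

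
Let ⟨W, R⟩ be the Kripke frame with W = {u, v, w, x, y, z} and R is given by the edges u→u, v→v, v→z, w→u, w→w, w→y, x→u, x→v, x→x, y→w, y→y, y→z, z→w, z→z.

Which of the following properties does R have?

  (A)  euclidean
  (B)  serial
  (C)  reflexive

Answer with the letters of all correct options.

(A) not euclidean: v R z and v R v but not z R v.
(B) serial: every world has an R-successor.
(C) reflexive: each world relates to itself.

B, C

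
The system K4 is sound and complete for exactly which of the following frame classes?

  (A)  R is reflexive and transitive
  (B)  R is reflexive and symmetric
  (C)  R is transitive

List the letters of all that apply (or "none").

(A) this class determines S4, not K4.
(B) this class determines B (= KTB), not K4.
(C) K4 is sound and complete for exactly this class.

C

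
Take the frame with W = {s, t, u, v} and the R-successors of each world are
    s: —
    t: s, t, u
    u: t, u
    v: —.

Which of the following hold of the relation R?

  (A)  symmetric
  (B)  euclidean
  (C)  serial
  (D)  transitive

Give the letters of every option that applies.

none

(A) not symmetric: t R s but not s R t.
(B) not euclidean: t R s and t R t but not s R t.
(C) not serial: s has no R-successor.
(D) not transitive: u R t and t R s but not u R s.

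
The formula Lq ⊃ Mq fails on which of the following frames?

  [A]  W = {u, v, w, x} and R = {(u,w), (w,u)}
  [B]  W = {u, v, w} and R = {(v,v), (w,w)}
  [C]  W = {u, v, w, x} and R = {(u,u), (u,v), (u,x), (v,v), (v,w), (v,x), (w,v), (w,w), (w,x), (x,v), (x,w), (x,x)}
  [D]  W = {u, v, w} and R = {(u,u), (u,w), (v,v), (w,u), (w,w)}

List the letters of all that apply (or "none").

The schema Lq ⊃ Mq is axiom D; it is valid on a frame iff R is serial.
(A) R is not serial (v has no R-successor), so the schema fails here.
(B) R is not serial (u has no R-successor), so the schema fails here.
(C) R is serial (every world has an R-successor), so the schema is valid here.
(D) R is serial (every world has an R-successor), so the schema is valid here.

A, B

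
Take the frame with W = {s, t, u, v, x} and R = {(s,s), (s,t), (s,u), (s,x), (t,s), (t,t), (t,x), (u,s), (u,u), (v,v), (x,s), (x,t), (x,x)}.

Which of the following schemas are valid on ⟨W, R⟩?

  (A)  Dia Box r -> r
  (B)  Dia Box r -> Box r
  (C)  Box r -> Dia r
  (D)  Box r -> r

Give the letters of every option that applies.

A, C, D

R is reflexive: each world relates to itself.
R is symmetric: every R-edge is matched by its reverse.
R is not euclidean: s R t and s R u but not t R u.
R is serial: every world has an R-successor.
(A) Dia Box r -> r (the dual of axiom B) characterises the symmetric frames. R is symmetric — valid.
(B) the dual of axiom 5: valid iff R is euclidean. R is not euclidean — not valid.
(C) Box r -> Dia r is axiom D, which corresponds to seriality. R is serial — valid.
(D) Box r -> r is axiom T, which corresponds to reflexivity. R is reflexive — valid.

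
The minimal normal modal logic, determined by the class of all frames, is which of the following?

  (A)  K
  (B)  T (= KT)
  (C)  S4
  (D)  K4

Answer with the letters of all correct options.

(A) K is determined by exactly this class.
(B) T (= KT) is determined by the class of reflexive frames.
(C) S4 is determined by the class of reflexive and transitive frames.
(D) K4 is determined by the class of transitive frames.

A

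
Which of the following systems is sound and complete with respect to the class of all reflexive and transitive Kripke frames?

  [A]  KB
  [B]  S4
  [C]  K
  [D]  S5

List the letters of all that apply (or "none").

B

(A) KB is determined by the class of symmetric frames.
(B) S4 is determined by exactly this class.
(C) K is determined by the class of arbitrary frames.
(D) S5 is determined by the class of reflexive, symmetric, and transitive frames.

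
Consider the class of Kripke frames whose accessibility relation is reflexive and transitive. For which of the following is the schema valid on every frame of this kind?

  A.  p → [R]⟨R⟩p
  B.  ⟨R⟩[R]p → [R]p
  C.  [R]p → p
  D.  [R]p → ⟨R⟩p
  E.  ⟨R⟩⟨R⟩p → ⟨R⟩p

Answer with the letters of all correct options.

Reflexive relations are serial.
(A) p → [R]⟨R⟩p is axiom B; it is valid on a frame exactly when R is symmetric. Such an R need not be symmetric, so not valid.
(B) the dual of axiom 5: valid iff R is euclidean. Such an R need not be euclidean — not valid.
(C) [R]p → p is axiom T; it is valid on a frame exactly when R is reflexive. Every such R is reflexive, so valid.
(D) [R]p → ⟨R⟩p is axiom D; it is valid on a frame exactly when R is serial. Every such R is serial, so valid.
(E) ⟨R⟩⟨R⟩p → ⟨R⟩p is the dual of axiom 4; it is valid on a frame exactly when R is transitive. Every such R is transitive, so valid.

C, D, E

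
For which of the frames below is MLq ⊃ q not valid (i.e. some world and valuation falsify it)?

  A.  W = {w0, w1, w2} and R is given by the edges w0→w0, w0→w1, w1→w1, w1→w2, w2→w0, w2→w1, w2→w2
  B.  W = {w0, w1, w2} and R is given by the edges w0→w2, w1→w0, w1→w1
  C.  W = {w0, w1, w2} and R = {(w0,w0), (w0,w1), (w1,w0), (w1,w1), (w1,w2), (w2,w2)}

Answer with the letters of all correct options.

The schema MLq ⊃ q is the dual of axiom B; it is valid on a frame iff R is symmetric.
(A) R is not symmetric (w0 R w1 but not w1 R w0), so the schema fails here.
(B) R is not symmetric (w0 R w2 but not w2 R w0), so the schema fails here.
(C) R is not symmetric (w1 R w2 but not w2 R w1), so the schema fails here.

A, B, C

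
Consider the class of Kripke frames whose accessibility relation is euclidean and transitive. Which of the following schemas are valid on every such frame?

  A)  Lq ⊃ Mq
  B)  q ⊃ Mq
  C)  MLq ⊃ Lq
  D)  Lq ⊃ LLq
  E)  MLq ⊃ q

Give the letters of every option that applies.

(A) Lq ⊃ Mq is axiom D, which corresponds to seriality. Such an R need not be serial — not valid.
(B) q ⊃ Mq is the dual of axiom T; it is valid on a frame exactly when R is reflexive. Such an R need not be reflexive, so not valid.
(C) MLq ⊃ Lq is the dual of axiom 5; it is valid on a frame exactly when R is euclidean. Every such R is euclidean, so valid.
(D) Lq ⊃ LLq (axiom 4) characterises the transitive frames. Every such R is transitive — valid.
(E) the dual of axiom B: valid iff R is symmetric. Such an R need not be symmetric — not valid.

C, D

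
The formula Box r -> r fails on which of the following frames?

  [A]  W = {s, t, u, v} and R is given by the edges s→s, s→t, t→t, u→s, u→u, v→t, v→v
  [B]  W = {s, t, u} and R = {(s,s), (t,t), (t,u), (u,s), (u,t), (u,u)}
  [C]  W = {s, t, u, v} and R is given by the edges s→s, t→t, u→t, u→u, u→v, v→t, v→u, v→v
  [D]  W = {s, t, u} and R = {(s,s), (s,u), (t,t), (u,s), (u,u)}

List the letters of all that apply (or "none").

The schema Box r -> r is axiom T; it is valid on a frame iff R is reflexive.
(A) R is reflexive (each world relates to itself), so the schema is valid here.
(B) R is reflexive (each world relates to itself), so the schema is valid here.
(C) R is reflexive (each world relates to itself), so the schema is valid here.
(D) R is reflexive (each world relates to itself), so the schema is valid here.

none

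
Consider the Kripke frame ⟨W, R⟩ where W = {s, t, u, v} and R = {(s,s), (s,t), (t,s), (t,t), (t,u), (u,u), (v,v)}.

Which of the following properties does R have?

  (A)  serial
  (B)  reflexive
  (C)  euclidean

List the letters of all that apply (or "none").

A, B

(A) serial: every world has an R-successor.
(B) reflexive: each world relates to itself.
(C) not euclidean: t R s and t R u but not s R u.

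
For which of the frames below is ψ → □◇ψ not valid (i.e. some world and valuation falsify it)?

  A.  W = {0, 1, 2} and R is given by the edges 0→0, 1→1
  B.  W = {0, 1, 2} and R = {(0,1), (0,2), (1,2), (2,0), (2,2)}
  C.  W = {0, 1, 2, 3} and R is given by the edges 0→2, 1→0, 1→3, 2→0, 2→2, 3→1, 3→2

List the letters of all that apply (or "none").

The schema ψ → □◇ψ is axiom B; it is valid on a frame iff R is symmetric.
(A) R is symmetric (every R-edge is matched by its reverse), so the schema is valid here.
(B) R is not symmetric (0 R 1 but not 1 R 0), so the schema fails here.
(C) R is not symmetric (1 R 0 but not 0 R 1), so the schema fails here.

B, C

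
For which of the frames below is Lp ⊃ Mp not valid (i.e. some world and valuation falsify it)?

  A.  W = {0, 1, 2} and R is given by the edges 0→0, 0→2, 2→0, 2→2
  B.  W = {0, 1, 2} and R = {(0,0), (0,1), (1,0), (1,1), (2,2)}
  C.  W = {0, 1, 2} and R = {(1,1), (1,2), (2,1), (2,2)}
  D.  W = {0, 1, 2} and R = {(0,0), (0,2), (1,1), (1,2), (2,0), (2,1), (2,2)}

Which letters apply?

A, C

The schema Lp ⊃ Mp is axiom D; it is valid on a frame iff R is serial.
(A) R is not serial (1 has no R-successor), so the schema fails here.
(B) R is serial (every world has an R-successor), so the schema is valid here.
(C) R is not serial (0 has no R-successor), so the schema fails here.
(D) R is serial (every world has an R-successor), so the schema is valid here.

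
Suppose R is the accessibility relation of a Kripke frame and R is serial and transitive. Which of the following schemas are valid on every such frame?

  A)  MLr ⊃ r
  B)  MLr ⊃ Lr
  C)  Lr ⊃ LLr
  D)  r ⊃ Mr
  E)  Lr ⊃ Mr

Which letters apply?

C, E

(A) MLr ⊃ r (the dual of axiom B) characterises the symmetric frames. Such an R need not be symmetric — not valid.
(B) MLr ⊃ Lr (the dual of axiom 5) characterises the euclidean frames. Such an R need not be euclidean — not valid.
(C) Lr ⊃ LLr is axiom 4, which corresponds to transitivity. Every such R is transitive — valid.
(D) the dual of axiom T: valid iff R is reflexive. Such an R need not be reflexive — not valid.
(E) Lr ⊃ Mr is axiom D; it is valid on a frame exactly when R is serial. Every such R is serial, so valid.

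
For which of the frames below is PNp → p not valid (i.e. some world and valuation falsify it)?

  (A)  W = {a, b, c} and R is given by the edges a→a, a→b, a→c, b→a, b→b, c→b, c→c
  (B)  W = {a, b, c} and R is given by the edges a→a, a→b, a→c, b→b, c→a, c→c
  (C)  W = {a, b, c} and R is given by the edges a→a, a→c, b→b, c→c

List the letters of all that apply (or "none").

A, B, C

The schema PNp → p is the dual of axiom B; it is valid on a frame iff R is symmetric.
(A) R is not symmetric (a R c but not c R a), so the schema fails here.
(B) R is not symmetric (a R b but not b R a), so the schema fails here.
(C) R is not symmetric (a R c but not c R a), so the schema fails here.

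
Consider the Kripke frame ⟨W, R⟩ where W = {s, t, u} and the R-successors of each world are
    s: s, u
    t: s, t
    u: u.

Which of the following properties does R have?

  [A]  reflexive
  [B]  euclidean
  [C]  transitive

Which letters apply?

A

(A) reflexive: each world relates to itself.
(B) not euclidean: s R u and s R s but not u R s.
(C) not transitive: t R s and s R u but not t R u.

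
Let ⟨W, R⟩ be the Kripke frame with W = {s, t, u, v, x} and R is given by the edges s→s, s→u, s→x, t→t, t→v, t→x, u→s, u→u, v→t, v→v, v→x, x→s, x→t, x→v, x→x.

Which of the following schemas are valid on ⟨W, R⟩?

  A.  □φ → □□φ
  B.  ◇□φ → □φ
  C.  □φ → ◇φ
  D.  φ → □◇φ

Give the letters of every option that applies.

C, D

R is symmetric: every R-edge is matched by its reverse.
R is not transitive: s R x and x R t but not s R t.
R is not euclidean: s R u and s R x but not u R x.
R is serial: every world has an R-successor.
(A) □φ → □□φ is axiom 4, which corresponds to transitivity. R is not transitive — not valid.
(B) ◇□φ → □φ (the dual of axiom 5) characterises the euclidean frames. R is not euclidean — not valid.
(C) □φ → ◇φ (axiom D) characterises the serial frames. R is serial — valid.
(D) φ → □◇φ is axiom B; it is valid on a frame exactly when R is symmetric. R is symmetric, so valid.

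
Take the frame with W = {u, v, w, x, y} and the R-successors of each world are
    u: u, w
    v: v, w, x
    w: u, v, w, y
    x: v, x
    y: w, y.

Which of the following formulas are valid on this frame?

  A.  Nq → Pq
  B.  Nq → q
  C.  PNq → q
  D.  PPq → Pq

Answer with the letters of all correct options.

R is reflexive: each world relates to itself.
R is symmetric: every R-edge is matched by its reverse.
R is not transitive: u R w and w R v but not u R v.
R is serial: every world has an R-successor.
(A) Nq → Pq is axiom D; it is valid on a frame exactly when R is serial. R is serial, so valid.
(B) Nq → q (axiom T) characterises the reflexive frames. R is reflexive — valid.
(C) PNq → q (the dual of axiom B) characterises the symmetric frames. R is symmetric — valid.
(D) PPq → Pq is the dual of axiom 4; it is valid on a frame exactly when R is transitive. R is not transitive, so not valid.

A, B, C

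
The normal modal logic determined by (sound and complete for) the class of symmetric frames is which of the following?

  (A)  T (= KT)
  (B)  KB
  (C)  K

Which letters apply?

B

(A) T (= KT) is determined by the class of reflexive frames.
(B) KB is determined by exactly this class.
(C) K is determined by the class of arbitrary frames.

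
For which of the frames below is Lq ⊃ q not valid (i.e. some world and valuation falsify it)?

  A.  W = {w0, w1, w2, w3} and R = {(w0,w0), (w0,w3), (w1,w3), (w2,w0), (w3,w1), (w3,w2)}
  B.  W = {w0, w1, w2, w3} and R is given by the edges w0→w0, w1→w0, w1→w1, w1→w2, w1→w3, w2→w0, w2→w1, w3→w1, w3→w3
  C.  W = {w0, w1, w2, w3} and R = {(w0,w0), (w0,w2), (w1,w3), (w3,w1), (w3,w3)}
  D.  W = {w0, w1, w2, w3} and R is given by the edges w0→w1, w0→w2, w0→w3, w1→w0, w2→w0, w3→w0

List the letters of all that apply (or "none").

A, B, C, D

The schema Lq ⊃ q is axiom T; it is valid on a frame iff R is reflexive.
(A) R is not reflexive (not w1 R w1), so the schema fails here.
(B) R is not reflexive (not w2 R w2), so the schema fails here.
(C) R is not reflexive (not w1 R w1), so the schema fails here.
(D) R is not reflexive (not w0 R w0), so the schema fails here.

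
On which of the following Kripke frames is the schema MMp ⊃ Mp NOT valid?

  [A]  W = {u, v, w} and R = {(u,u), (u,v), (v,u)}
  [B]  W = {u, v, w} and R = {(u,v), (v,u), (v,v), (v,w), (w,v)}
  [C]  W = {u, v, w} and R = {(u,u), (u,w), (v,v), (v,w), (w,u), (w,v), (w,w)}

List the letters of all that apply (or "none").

A, B, C

The schema MMp ⊃ Mp is the dual of axiom 4; it is valid on a frame iff R is transitive.
(A) R is not transitive (v R u and u R v but not v R v), so the schema fails here.
(B) R is not transitive (u R v and v R u but not u R u), so the schema fails here.
(C) R is not transitive (u R w and w R v but not u R v), so the schema fails here.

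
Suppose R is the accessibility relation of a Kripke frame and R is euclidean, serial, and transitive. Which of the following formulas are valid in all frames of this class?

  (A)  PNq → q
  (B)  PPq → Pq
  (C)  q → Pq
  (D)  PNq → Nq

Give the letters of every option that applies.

B, D

(A) the dual of axiom B: valid iff R is symmetric. Such an R need not be symmetric — not valid.
(B) PPq → Pq is the dual of axiom 4, which corresponds to transitivity. Every such R is transitive — valid.
(C) q → Pq is the dual of axiom T; it is valid on a frame exactly when R is reflexive. Such an R need not be reflexive, so not valid.
(D) PNq → Nq is the dual of axiom 5, which corresponds to the euclidean property. Every such R is euclidean — valid.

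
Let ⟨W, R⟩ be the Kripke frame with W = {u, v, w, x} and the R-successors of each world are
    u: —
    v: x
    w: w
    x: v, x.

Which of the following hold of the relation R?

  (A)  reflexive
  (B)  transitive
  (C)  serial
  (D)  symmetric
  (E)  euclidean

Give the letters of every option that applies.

(A) not reflexive: not u R u.
(B) not transitive: v R x and x R v but not v R v.
(C) not serial: u has no R-successor.
(D) symmetric: every R-edge is matched by its reverse.
(E) not euclidean: x R v and x R v but not v R v.

D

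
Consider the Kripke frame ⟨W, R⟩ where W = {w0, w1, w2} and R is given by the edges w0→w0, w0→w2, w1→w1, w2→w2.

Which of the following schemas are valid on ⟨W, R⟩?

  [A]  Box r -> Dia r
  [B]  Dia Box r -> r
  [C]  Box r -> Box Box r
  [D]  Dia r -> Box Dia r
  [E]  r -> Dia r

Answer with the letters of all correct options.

A, C, E

R is reflexive: each world relates to itself.
R is not symmetric: w0 R w2 but not w2 R w0.
R is transitive: R is closed under composition.
R is not euclidean: w0 R w2 and w0 R w0 but not w2 R w0.
R is serial: every world has an R-successor.
(A) Box r -> Dia r is axiom D, which corresponds to seriality. R is serial — valid.
(B) Dia Box r -> r (the dual of axiom B) characterises the symmetric frames. R is not symmetric — not valid.
(C) axiom 4: valid iff R is transitive. R is transitive — valid.
(D) Dia r -> Box Dia r is axiom 5, which corresponds to the euclidean property. R is not euclidean — not valid.
(E) r -> Dia r (the dual of axiom T) characterises the reflexive frames. R is reflexive — valid.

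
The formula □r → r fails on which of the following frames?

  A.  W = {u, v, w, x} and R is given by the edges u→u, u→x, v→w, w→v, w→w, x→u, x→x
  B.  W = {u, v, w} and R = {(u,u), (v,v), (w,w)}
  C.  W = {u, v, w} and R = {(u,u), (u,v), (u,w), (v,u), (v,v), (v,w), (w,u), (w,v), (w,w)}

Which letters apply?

A

The schema □r → r is axiom T; it is valid on a frame iff R is reflexive.
(A) R is not reflexive (not v R v), so the schema fails here.
(B) R is reflexive (each world relates to itself), so the schema is valid here.
(C) R is reflexive (each world relates to itself), so the schema is valid here.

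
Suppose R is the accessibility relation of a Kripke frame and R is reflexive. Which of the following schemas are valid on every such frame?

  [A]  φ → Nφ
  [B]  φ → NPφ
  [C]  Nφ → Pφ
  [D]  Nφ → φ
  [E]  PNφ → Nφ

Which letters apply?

C, D

A reflexive relation is serial.
(A) φ → Nφ is valid only on frames where every R-edge is a self-loop. Such an R need not be a subset of the identity — not valid.
(B) φ → NPφ is axiom B, which corresponds to symmetry. Such an R need not be symmetric — not valid.
(C) axiom D: valid iff R is serial. Every such R is serial — valid.
(D) Nφ → φ is axiom T, which corresponds to reflexivity. Every such R is reflexive — valid.
(E) the dual of axiom 5: valid iff R is euclidean. Such an R need not be euclidean — not valid.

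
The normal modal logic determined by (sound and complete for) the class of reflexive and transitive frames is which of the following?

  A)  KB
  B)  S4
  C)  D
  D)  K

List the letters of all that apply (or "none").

(A) KB is determined by the class of symmetric frames.
(B) S4 is determined by exactly this class.
(C) D is determined by the class of serial frames.
(D) K is determined by the class of arbitrary frames.

B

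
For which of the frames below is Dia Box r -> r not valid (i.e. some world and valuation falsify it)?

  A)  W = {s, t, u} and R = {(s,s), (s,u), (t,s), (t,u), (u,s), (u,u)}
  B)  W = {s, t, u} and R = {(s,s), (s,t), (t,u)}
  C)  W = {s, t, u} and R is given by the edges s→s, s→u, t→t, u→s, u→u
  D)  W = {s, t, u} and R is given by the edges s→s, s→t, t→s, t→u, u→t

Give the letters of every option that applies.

The schema Dia Box r -> r is the dual of axiom B; it is valid on a frame iff R is symmetric.
(A) R is not symmetric (t R s but not s R t), so the schema fails here.
(B) R is not symmetric (s R t but not t R s), so the schema fails here.
(C) R is symmetric (every R-edge is matched by its reverse), so the schema is valid here.
(D) R is symmetric (every R-edge is matched by its reverse), so the schema is valid here.

A, B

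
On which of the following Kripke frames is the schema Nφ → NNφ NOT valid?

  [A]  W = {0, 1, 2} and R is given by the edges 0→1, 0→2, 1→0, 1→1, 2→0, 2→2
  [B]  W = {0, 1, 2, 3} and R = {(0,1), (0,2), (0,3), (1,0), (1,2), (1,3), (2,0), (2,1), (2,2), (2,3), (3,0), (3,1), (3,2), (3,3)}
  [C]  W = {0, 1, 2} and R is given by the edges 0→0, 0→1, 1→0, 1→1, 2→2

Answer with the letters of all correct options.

A, B

The schema Nφ → NNφ is axiom 4; it is valid on a frame iff R is transitive.
(A) R is not transitive (0 R 1 and 1 R 0 but not 0 R 0), so the schema fails here.
(B) R is not transitive (0 R 1 and 1 R 0 but not 0 R 0), so the schema fails here.
(C) R is transitive (R is closed under composition), so the schema is valid here.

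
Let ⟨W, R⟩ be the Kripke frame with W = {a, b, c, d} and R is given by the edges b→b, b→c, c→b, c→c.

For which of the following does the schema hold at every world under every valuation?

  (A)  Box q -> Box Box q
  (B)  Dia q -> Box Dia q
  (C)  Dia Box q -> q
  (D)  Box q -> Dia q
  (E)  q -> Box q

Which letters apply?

R is symmetric: every R-edge is matched by its reverse.
R is transitive: R is closed under composition.
R is euclidean: any two R-successors of the same world are R-related.
R is not serial: a has no R-successor.
R is not a subset of the identity: b R c with b ≠ c.
(A) Box q -> Box Box q is axiom 4, which corresponds to transitivity. R is transitive — valid.
(B) Dia q -> Box Dia q (axiom 5) characterises the euclidean frames. R is euclidean — valid.
(C) Dia Box q -> q is the dual of axiom B; it is valid on a frame exactly when R is symmetric. R is symmetric, so valid.
(D) Box q -> Dia q (axiom D) characterises the serial frames. R is not serial — not valid.
(E) q -> Box q is equivalent to ◇p→p; it holds exactly when R ⊆ identity. Here R ⊄ identity — not valid.

A, B, C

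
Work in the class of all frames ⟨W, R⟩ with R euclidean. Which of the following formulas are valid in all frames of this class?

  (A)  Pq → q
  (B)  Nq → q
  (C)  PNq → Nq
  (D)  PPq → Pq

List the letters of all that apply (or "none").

(A) Pq → q (the converse of T) corresponds to R being a subset of the identity. Such an R need not be a subset of the identity, so not valid.
(B) Nq → q (axiom T) characterises the reflexive frames. Such an R need not be reflexive — not valid.
(C) PNq → Nq is the dual of axiom 5; it is valid on a frame exactly when R is euclidean. Every such R is euclidean, so valid.
(D) PPq → Pq is the dual of axiom 4, which corresponds to transitivity. Such an R need not be transitive — not valid.

C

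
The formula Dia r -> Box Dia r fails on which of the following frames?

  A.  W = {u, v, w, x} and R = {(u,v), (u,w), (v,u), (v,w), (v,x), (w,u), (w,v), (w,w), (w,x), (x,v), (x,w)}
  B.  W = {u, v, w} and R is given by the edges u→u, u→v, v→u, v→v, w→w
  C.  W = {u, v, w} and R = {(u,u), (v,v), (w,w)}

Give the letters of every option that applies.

A

The schema Dia r -> Box Dia r is axiom 5; it is valid on a frame iff R is euclidean.
(A) R is not euclidean (v R u and v R x but not u R x), so the schema fails here.
(B) R is euclidean (any two R-successors of the same world are R-related), so the schema is valid here.
(C) R is euclidean (any two R-successors of the same world are R-related), so the schema is valid here.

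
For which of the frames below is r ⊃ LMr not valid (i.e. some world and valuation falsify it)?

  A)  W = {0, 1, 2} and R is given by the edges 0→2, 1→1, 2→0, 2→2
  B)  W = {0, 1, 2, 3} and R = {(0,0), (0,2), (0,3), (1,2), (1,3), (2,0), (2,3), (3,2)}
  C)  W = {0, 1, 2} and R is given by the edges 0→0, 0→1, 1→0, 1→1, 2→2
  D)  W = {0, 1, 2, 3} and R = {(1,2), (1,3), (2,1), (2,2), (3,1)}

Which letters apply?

B

The schema r ⊃ LMr is axiom B; it is valid on a frame iff R is symmetric.
(A) R is symmetric (every R-edge is matched by its reverse), so the schema is valid here.
(B) R is not symmetric (0 R 3 but not 3 R 0), so the schema fails here.
(C) R is symmetric (every R-edge is matched by its reverse), so the schema is valid here.
(D) R is symmetric (every R-edge is matched by its reverse), so the schema is valid here.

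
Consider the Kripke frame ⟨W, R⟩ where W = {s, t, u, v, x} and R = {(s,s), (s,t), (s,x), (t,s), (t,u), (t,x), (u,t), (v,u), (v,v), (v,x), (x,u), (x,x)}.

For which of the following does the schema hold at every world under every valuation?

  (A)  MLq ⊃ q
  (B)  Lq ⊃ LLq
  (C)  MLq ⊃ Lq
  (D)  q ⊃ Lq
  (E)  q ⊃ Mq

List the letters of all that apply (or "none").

R is not reflexive: not t R t.
R is not symmetric: s R x but not x R s.
R is not transitive: s R t and t R u but not s R u.
R is not euclidean: s R x and s R s but not x R s.
R is not a subset of the identity: s R t with s ≠ t.
(A) the dual of axiom B: valid iff R is symmetric. R is not symmetric — not valid.
(B) Lq ⊃ LLq is axiom 4; it is valid on a frame exactly when R is transitive. R is not transitive, so not valid.
(C) MLq ⊃ Lq is the dual of axiom 5, which corresponds to the euclidean property. R is not euclidean — not valid.
(D) q ⊃ Lq is valid only on frames where every R-edge is a self-loop. Here R ⊄ identity — not valid.
(E) q ⊃ Mq is the dual of axiom T, which corresponds to reflexivity. R is not reflexive — not valid.

none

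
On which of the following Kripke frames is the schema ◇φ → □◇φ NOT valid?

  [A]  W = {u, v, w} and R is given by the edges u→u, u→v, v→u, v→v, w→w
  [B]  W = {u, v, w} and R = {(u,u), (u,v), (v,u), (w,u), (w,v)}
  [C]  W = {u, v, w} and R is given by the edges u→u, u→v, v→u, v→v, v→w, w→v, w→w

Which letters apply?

The schema ◇φ → □◇φ is axiom 5; it is valid on a frame iff R is euclidean.
(A) R is euclidean (any two R-successors of the same world are R-related), so the schema is valid here.
(B) R is not euclidean (u R v and u R v but not v R v), so the schema fails here.
(C) R is not euclidean (v R u and v R w but not u R w), so the schema fails here.

B, C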